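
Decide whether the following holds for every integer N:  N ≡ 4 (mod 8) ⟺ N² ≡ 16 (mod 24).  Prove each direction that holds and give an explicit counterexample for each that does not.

(⇒) This fails: take N = 12. Then 12 ≡ 4 (mod 8), but 12² = 144 ≡ 0 (mod 24), not 16.

(⇐) This fails: take N = 8. Then 8² = 64 ≡ 16 (mod 24), yet 8 ≡ 0 (mod 8), not 4.

Neither direction holds.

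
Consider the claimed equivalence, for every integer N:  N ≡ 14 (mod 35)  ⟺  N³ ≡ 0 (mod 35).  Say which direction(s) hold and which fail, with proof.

Neither implication holds.

Forward direction. This fails: take N = 14. Then 14 ≡ 14 (mod 35), but 14³ = 2744 ≡ 14 (mod 35), not 0.

Converse. This fails: take N = 0. Then 0³ = 0 ≡ 0 (mod 35), yet 0 ≡ 0 (mod 35), not 14.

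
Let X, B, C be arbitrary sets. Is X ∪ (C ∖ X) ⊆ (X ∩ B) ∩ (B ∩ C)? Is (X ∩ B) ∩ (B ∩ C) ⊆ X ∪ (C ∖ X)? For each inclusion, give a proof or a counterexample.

The sets are not equal: only the reverse inclusion holds.

Forward inclusion. This inclusion fails. Take X = {1}, B = ∅, C = ∅; then 1 ∈ X ∪ (C ∖ X) but 1 ∉ (X ∩ B) ∩ (B ∩ C).

Reverse inclusion. Let x ∈ (X ∩ B) ∩ (B ∩ C). Then x ∈ X ∩ B ∩ C, from which x ∈ X ∪ (C ∖ X).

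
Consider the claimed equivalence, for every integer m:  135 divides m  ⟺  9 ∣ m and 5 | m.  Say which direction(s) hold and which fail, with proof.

Forward direction. If 135 ∣ m, write m = 135q. Since 135 = 15·9, m = 9·(15q), so 9 ∣ m; and since 135 = 27·5, m = 5·(27q), so 5 ∣ m.

Converse. This fails: take m = 45. Both 9 ∣ 45 and 5 ∣ 45, yet 45 is not a multiple of 135 (since 45 = 0·135 + 45), so 135 ∤ 45.

Only the forward implication holds.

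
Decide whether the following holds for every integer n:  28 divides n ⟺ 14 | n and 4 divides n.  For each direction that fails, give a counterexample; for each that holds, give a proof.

[⇒] If 28 ∣ n, write n = 28q. Since 28 = 2·14, n = 14·(2q), so 14 ∣ n; and since 28 = 7·4, n = 4·(7q), so 4 ∣ n.

[⇐] Suppose 14 ∣ n and 4 ∣ n. Any common multiple of 14 and 4 is a multiple of their lcm; here lcm(14, 4) = 14·4/gcd(14, 4) = 56/2 = 28, so 28 ∣ n.

The biconditional holds.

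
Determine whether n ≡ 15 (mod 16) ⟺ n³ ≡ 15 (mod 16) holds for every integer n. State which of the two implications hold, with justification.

[⇐] Suppose n³ ≡ 15 (mod 16). The only residue r in {0, …, 15} with r³ ≡ 15 (mod 16) is r = 15, so n ≡ 15 (mod 16).

[⇒] Suppose n ≡ 15 (mod 16). Write n = 16j + 15. Then (16j + 15)³ = 4096j³ + 11520j² + 10800j + 3375 = 16(256j³ + 720j² + 675j + 210) + 15, so n³ ≡ 15 (mod 16).

Equivalent; both directions hold.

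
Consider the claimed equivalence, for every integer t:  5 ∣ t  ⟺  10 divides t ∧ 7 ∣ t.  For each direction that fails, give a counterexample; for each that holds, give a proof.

Only the converse holds.

(→) This fails: take t = 5. Certainly 5 ∣ 5, but 10 ∤ 5.

(←) Suppose 10 ∣ t and 7 ∣ t. Any common multiple of 10 and 7 is a multiple of their lcm; here gcd(10, 7) = 1, so lcm(10, 7) = 10·7 = 70, so 70 ∣ t. Since 5 ∣ 70, it follows that 5 ∣ t.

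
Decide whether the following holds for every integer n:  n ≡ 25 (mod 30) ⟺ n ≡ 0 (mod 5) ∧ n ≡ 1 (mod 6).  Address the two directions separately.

Forward direction. Suppose n ≡ 25 (mod 30); write n = 30j + 25. Since 5 ∣ 30, reducing mod 5 gives n ≡ 25 ≡ 0 (mod 5); since 6 ∣ 30, reducing mod 6 gives n ≡ 25 ≡ 1 (mod 6).

Converse. If n ≡ 0 (mod 5) and n ≡ 1 (mod 6), then by the Chinese remainder theorem n ≡ 25 (mod 30). This is exactly n ≡ 25 (mod 30).

Equivalent; both directions hold.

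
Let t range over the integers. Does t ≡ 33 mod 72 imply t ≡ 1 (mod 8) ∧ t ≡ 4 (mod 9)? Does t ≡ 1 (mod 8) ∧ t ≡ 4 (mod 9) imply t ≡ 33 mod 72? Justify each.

(⟹) This fails: t = 33 gives 33 ≡ 33 (mod 72) but 33 ≡ 6 (mod 9), so the conjunction on the right does not hold.

(⟸) This fails: t = 49 satisfies both congruences on the right (49 ≡ 1 mod 8 and 49 ≡ 4 mod 9) yet 49 ≡ 49 (mod 72), not 33.

Neither direction holds.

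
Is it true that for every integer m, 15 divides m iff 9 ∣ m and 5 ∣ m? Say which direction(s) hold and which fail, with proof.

(⇐) Suppose 9 ∣ m and 5 ∣ m. Any common multiple of 9 and 5 is a multiple of their lcm; here gcd(9, 5) = 1, so lcm(9, 5) = 9·5 = 45, so 45 ∣ m. Since 15 ∣ 45, it follows that 15 ∣ m.

(⇒) This fails: take m = 15. Certainly 15 ∣ 15, but 9 ∤ 15.

The forward direction fails; the converse holds.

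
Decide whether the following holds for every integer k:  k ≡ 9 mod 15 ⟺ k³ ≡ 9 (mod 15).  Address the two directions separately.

Equivalent; both directions hold.

(⟹) Suppose k ≡ 9 mod 15. Write k = 15j + 9. Then (15j + 9)³ = 3375j³ + 6075j² + 3645j + 729 = 15(225j³ + 405j² + 243j + 48) + 9, so k³ ≡ 9 (mod 15).

(⟸) Conversely, suppose k³ ≡ 9 (mod 15). The only residue r in {0, …, 14} with r³ ≡ 9 (mod 15) is r = 9, so k ≡ 9 (mod 15).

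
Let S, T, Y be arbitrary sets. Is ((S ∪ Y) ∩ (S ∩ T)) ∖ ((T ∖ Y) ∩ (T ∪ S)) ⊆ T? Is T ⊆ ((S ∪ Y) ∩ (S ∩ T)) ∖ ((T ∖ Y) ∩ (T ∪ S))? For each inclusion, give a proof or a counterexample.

The sets are not equal: only the forward inclusion holds.

Reverse inclusion. This inclusion fails. Take S = ∅, T = {1}, Y = ∅; then 1 ∈ T but 1 ∉ ((S ∪ Y) ∩ (S ∩ T)) ∖ ((T ∖ Y) ∩ (T ∪ S)).

Forward inclusion. Let x ∈ ((S ∪ Y) ∩ (S ∩ T)) ∖ ((T ∖ Y) ∩ (T ∪ S)). Then x ∈ S ∩ T ∩ Y, from which x ∈ T.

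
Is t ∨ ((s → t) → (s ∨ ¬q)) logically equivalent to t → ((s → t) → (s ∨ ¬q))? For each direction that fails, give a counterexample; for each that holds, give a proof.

[⇒] This fails. Under s = F, q = T, t = T, the left side is true but the right side is false.

[⇐] This fails. Under s = F, q = T, t = F, the left side is false but the right side is true.

Both directions fail.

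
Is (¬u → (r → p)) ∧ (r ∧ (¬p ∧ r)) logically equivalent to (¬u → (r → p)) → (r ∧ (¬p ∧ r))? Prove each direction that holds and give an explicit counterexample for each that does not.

Forward direction. Assume the antecedent. If r is true, the antecedent forces (r = T, p = F, u = T), and the consequent holds there. If r is false, the antecedent cannot hold. Either way the consequent holds.

Converse. This fails. Under r = T, p = F, u = F, the left side is false but the right side is true.

(⇒) holds; (⇐) fails.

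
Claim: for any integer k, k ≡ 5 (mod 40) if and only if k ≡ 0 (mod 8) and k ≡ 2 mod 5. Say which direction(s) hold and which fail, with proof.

(→) This fails: k = 5 gives 5 ≡ 5 (mod 40) but 5 ≡ 5 (mod 8), so the conjunction on the right does not hold.

(←) This fails: k = 32 satisfies both congruences on the right (32 ≡ 0 mod 8 and 32 ≡ 2 mod 5) yet 32 ≡ 32 (mod 40), not 5.

Neither direction holds.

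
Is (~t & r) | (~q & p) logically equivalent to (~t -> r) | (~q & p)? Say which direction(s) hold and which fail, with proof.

Only the forward implication holds.

(⇒) Assume the antecedent. If r is true, (~t -> r) | (~q & p) reduces to true regardless of the other variables. If r is false, the antecedent forces (t = F, q = F, p = T, r = F) or (t = T, q = F, p = T, r = F), and (~t -> r) | (~q & p) holds there. Either way (~t -> r) | (~q & p) holds.

(⇐) This fails. Under t = T, q = F, p = F, r = F, the left side is false but the right side is true.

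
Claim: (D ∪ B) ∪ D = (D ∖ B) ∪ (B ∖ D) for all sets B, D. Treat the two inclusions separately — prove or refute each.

Forward inclusion. This inclusion fails. Take B = {1}, D = {1}; then 1 ∈ (D ∪ B) ∪ D but 1 ∉ (D ∖ B) ∪ (B ∖ D).

Reverse inclusion. Let x ∈ (D ∖ B) ∪ (B ∖ D). Then either x ∈ B and x ∉ D; or x ∈ D and x ∉ B. In each case x ∈ (D ∪ B) ∪ D, so (D ∖ B) ∪ (B ∖ D) ⊆ (D ∪ B) ∪ D.

(⊆) fails; (⊇) holds.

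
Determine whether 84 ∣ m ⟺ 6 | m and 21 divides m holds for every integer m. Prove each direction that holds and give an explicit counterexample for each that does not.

Forward direction. If 84 ∣ m, write m = 84q. Since 84 = 14·6, m = 6·(14q), so 6 ∣ m; and since 84 = 4·21, m = 21·(4q), so 21 ∣ m.

Converse. This fails: take m = 42. Both 6 ∣ 42 and 21 ∣ 42, yet 42 is not a multiple of 84 (since 42 = 0·84 + 42), so 84 ∤ 42.

The forward direction holds; the converse fails.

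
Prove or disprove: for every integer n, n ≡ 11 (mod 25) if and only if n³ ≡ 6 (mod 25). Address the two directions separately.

Both directions hold.

Converse. Suppose n³ ≡ 6 (mod 25). The only residue r in {0, …, 24} with r³ ≡ 6 (mod 25) is r = 11, so n ≡ 11 (mod 25).

Forward direction. Suppose n ≡ 11 (mod 25). Write n = 25j + 11. Then (25j + 11)³ = 15625j³ + 20625j² + 9075j + 1331 = 25(625j³ + 825j² + 363j + 53) + 6, so n³ ≡ 6 (mod 25).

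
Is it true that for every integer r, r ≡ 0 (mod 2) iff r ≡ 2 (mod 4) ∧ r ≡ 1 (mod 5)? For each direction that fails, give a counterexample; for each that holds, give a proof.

Not equivalent: only (⇐) holds.

Converse. If r ≡ 2 (mod 4) and r ≡ 1 (mod 5), then by the Chinese remainder theorem r ≡ 6 (mod 20). Since 6 ≡ 0 (mod 2) and 2 ∣ 20, we get r ≡ 0 (mod 2).

Forward direction. This fails: r = 0 gives 0 ≡ 0 (mod 2) but 0 ≡ 0 (mod 4), so the conjunction on the right does not hold.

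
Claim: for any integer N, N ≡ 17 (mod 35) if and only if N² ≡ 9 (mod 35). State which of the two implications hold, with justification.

[⇐] This fails: take N = 3. Then 3² = 9 ≡ 9 (mod 35), yet 3 ≡ 3 (mod 35), not 17.

[⇒] Suppose N ≡ 17 (mod 35). Write N = 35j + 17. Then (35j + 17)² = 1225j² + 1190j + 289 = 35(35j² + 34j + 8) + 9, so N² ≡ 9 (mod 35).

Only the forward implication holds.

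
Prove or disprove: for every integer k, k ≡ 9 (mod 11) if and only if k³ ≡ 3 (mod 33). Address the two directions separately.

The forward direction fails; the converse holds.

(⇒) This fails: take k = 20. Then 20 ≡ 9 (mod 11), but 20³ = 8000 ≡ 14 (mod 33), not 3.

(⇐) Conversely, the residues r modulo 33 with r³ ≡ 3 (mod 33) are exactly {9}, and each is ≡ 9 (mod 11).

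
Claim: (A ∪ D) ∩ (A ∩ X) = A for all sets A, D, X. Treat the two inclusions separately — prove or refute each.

Reverse inclusion. This inclusion fails. Take A = {1}, D = ∅, X = ∅; then 1 ∈ A but 1 ∉ (A ∪ D) ∩ (A ∩ X).

Forward inclusion. Let x ∈ (A ∪ D) ∩ (A ∩ X). Then either x ∈ A ∩ X and x ∉ D; or x ∈ A ∩ D ∩ X. In each case x ∈ A, so (A ∪ D) ∩ (A ∩ X) ⊆ A.

The sets are not equal: only the forward inclusion holds.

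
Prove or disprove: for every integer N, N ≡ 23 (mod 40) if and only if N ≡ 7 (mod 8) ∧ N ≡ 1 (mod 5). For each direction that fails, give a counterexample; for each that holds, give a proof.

(⇒) This fails: N = 23 gives 23 ≡ 23 (mod 40) but 23 ≡ 3 (mod 5), so the conjunction on the right does not hold.

(⇐) This fails: N = 31 satisfies both congruences on the right (31 ≡ 7 mod 8 and 31 ≡ 1 mod 5) yet 31 ≡ 31 (mod 40), not 23.

Neither implication holds.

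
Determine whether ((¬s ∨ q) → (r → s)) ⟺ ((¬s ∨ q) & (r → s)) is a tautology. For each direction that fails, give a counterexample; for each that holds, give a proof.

Not equivalent: only (⇐) holds.

(⟹) This fails. Under q = F, r = F, s = T, the left side is true but the right side is false.

(⟸) Assume the antecedent. If r is true, the antecedent forces (q = T, r = T, s = T), and (¬s ∨ q) → (r → s) holds there. If r is false, (¬s ∨ q) → (r → s) reduces to true regardless of the other variables. Either way (¬s ∨ q) → (r → s) holds.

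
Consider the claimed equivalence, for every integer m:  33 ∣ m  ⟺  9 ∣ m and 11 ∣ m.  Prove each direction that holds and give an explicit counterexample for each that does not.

Converse. Suppose 9 ∣ m and 11 ∣ m. Any common multiple of 9 and 11 is a multiple of their lcm; here gcd(9, 11) = 1, so lcm(9, 11) = 9·11 = 99, so 99 ∣ m. Since 33 ∣ 99, it follows that 33 ∣ m.

Forward direction. This fails: take m = 33. Certainly 33 ∣ 33, but 9 ∤ 33.

The forward direction fails; the converse holds.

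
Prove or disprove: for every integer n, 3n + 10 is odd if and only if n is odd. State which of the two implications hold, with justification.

[⇒] Suppose 3n + 10 is odd. Since 3 is odd, 3n and n have the same parity, so 3n + 10 ≡ n + 10 (mod 2). As 10 is even, 3n + 10 is odd exactly when n is odd. Thus n is odd.

[⇐] Conversely, suppose n is odd; write n = 2j + 1. Then 3n + 10 = 3·(2j + 1) + 10 = 2·3j + 13, which is odd.

The biconditional holds.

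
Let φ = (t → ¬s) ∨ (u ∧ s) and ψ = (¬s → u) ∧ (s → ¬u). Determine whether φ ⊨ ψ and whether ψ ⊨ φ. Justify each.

(⇒) fails and (⇐) fails.

(→) This fails. Under u = F, t = F, s = F, the left side is true but the right side is false.

(←) This fails. Under u = F, t = T, s = T, the left side is false but the right side is true.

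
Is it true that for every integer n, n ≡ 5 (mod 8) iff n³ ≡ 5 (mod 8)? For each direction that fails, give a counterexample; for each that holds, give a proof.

(⇐) Suppose n³ ≡ 5 (mod 8). The only residue r in {0, …, 7} with r³ ≡ 5 (mod 8) is r = 5, so n ≡ 5 (mod 8).

(⇒) Suppose n ≡ 5 (mod 8). Write n = 8j + 5. Then (8j + 5)³ = 512j³ + 960j² + 600j + 125 = 8(64j³ + 120j² + 75j + 15) + 5, so n³ ≡ 5 (mod 8).

Both directions hold; the statement is true.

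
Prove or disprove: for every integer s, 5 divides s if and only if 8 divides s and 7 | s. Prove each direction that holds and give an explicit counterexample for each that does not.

Neither implication holds.

Forward direction. This fails: take s = 5. Certainly 5 ∣ 5, but 8 ∤ 5.

Converse. This fails: take s = 56. Both 8 ∣ 56 and 7 ∣ 56, yet 56 is not a multiple of 5 (since 56 = 11·5 + 1), so 5 ∤ 56.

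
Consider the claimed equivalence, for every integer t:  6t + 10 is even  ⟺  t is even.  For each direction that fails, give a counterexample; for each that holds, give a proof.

(⇒) fails; (⇐) holds.

(⟸) Suppose t is even. Since 6 is even, 6t is even for every t, so 6t + 10 has the same parity as 10, which is even. Hence 6t + 10 is even.

(⟹) This fails: take t = 3. Then 6t + 10 = 28, which is even, yet t = 3 is odd, not even.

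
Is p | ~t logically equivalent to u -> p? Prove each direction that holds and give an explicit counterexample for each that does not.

(⟹) This fails. Under u = T, p = F, t = F, the left side is true but the right side is false.

(⟸) This fails. Under u = F, p = F, t = T, the left side is false but the right side is true.

Both directions fail.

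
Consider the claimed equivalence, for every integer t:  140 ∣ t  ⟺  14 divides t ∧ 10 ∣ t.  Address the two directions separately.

The forward direction holds; the converse fails.

(⇒) If 140 ∣ t, write t = 140q. Since 140 = 10·14, t = 14·(10q), so 14 ∣ t; and since 140 = 14·10, t = 10·(14q), so 10 ∣ t.

(⇐) This fails: take t = 70. Both 14 ∣ 70 and 10 ∣ 70, yet 70 is not a multiple of 140 (since 70 = 0·140 + 70), so 140 ∤ 70.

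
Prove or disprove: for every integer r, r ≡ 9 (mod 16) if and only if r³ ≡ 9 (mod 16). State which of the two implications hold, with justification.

(⟹) Suppose r ≡ 9 (mod 16). Write r = 16j + 9. Then (16j + 9)³ = 4096j³ + 6912j² + 3888j + 729 = 16(256j³ + 432j² + 243j + 45) + 9, so r³ ≡ 9 (mod 16).

(⟸) Conversely, suppose r³ ≡ 9 (mod 16). The only residue r in {0, …, 15} with r³ ≡ 9 (mod 16) is r = 9, so r ≡ 9 (mod 16).

Equivalent; both directions hold.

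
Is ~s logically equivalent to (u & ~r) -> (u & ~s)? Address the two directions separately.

(→) Assume the antecedent. If s is true, the antecedent cannot hold. If s is false, (u & ~r) -> (u & ~s) reduces to true regardless of the other variables. Either way (u & ~r) -> (u & ~s) holds.

(←) This fails. Under s = T, r = F, u = F, the left side is false but the right side is true.

(⇒) holds; (⇐) fails.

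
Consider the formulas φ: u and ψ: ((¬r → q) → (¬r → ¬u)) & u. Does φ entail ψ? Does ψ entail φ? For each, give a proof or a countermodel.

Not equivalent: only (⇐) holds.

(→) This fails. Under r = F, q = T, u = T, the left side is true but the right side is false.

(←) Assume the antecedent. If r is true, the antecedent forces (r = T, q = F, u = T) or (r = T, q = T, u = T), and u holds there. If r is false, the antecedent forces (r = F, q = F, u = T), and u holds there. Either way u holds.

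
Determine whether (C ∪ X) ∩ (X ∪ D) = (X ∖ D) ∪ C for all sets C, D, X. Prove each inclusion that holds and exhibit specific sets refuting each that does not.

(⟹) This inclusion fails. Take C = ∅, D = {1}, X = {1}; then 1 ∈ (C ∪ X) ∩ (X ∪ D) but 1 ∉ (X ∖ D) ∪ C.

(⟸) This inclusion fails. Take C = {1}, D = ∅, X = ∅; then 1 ∈ (X ∖ D) ∪ C but 1 ∉ (C ∪ X) ∩ (X ∪ D).

Both inclusions fail.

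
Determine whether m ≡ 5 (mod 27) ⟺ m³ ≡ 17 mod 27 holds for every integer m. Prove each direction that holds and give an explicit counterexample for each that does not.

(←) This fails: take m = 14. Then 14³ = 2744 ≡ 17 (mod 27), yet 14 ≡ 14 (mod 27), not 5.

(→) Suppose m ≡ 5 (mod 27). Write m = 27j + 5. Then (27j + 5)³ = 19683j³ + 10935j² + 2025j + 125 = 27(729j³ + 405j² + 75j + 4) + 17, so m³ ≡ 17 (mod 27).

(⇒) holds; (⇐) fails.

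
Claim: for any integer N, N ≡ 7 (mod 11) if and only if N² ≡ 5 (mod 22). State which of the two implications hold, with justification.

(⇒) This fails: take N = 18. Then 18 ≡ 7 (mod 11), but 18² = 324 ≡ 16 (mod 22), not 5.

(⇐) This fails: take N = 15. Then 15² = 225 ≡ 5 (mod 22), yet 15 ≡ 4 (mod 11), not 7.

Neither implication holds.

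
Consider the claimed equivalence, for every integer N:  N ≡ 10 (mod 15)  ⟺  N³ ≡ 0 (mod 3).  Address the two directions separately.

(→) This fails: take N = 10. Then 10 ≡ 10 (mod 15), but 10³ = 1000 ≡ 1 (mod 3), not 0.

(←) This fails: take N = 0. Then 0³ = 0 ≡ 0 (mod 3), yet 0 ≡ 0 (mod 15), not 10.

Both directions fail.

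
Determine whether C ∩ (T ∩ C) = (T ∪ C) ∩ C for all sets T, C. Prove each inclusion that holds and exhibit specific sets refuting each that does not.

(⊆) holds; (⊇) fails.

(⟸) This inclusion fails. Take T = ∅, C = {1}; then 1 ∈ (T ∪ C) ∩ C but 1 ∉ C ∩ (T ∩ C).

(⟹) Let x ∈ C ∩ (T ∩ C). Then x ∈ T ∩ C, from which x ∈ (T ∪ C) ∩ C.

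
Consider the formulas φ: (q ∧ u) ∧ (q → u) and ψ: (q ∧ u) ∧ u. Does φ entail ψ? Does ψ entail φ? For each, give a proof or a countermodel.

(⟸) Assume the antecedent. If u is true, the antecedent forces (u = T, q = T), and (q ∧ u) ∧ (q → u) holds there. If u is false, the antecedent cannot hold. Either way (q ∧ u) ∧ (q → u) holds.

(⟹) Assume the antecedent. If u is true, the antecedent forces (u = T, q = T), and (q ∧ u) ∧ u holds there. If u is false, the antecedent cannot hold. Either way (q ∧ u) ∧ u holds.

Both directions hold; the statement is true.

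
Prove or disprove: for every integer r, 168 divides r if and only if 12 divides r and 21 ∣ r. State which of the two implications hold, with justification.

(⇒) holds; (⇐) fails.

(→) If 168 ∣ r, write r = 168q. Since 168 = 14·12, r = 12·(14q), so 12 ∣ r; and since 168 = 8·21, r = 21·(8q), so 21 ∣ r.

(←) This fails: take r = 84. Both 12 ∣ 84 and 21 ∣ 84, yet 84 is not a multiple of 168 (since 84 = 0·168 + 84), so 168 ∤ 84.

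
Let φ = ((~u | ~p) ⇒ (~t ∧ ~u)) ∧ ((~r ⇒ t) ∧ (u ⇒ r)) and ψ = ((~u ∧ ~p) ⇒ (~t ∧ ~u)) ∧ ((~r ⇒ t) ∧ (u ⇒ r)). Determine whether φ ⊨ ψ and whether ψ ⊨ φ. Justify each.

(⟹) Assume the antecedent. If u is true, the antecedent forces (r = T, p = T, u = T, t = F) or (r = T, p = T, u = T, t = T), and the consequent holds there. If u is false, the antecedent forces (r = T, p = F, u = F, t = F) or (r = T, p = T, u = F, t = F), and the consequent holds there. Either way the consequent holds.

(⟸) This fails. Under r = T, p = F, u = T, t = F, the left side is false but the right side is true.

(⇒) holds; (⇐) fails.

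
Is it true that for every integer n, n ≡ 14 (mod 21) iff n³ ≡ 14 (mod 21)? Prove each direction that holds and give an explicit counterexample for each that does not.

(←) Suppose n³ ≡ 14 (mod 21). The only residue r in {0, …, 20} with r³ ≡ 14 (mod 21) is r = 14, so n ≡ 14 (mod 21).

(→) Suppose n ≡ 14 (mod 21). Write n = 21j + 14. Then (21j + 14)³ = 9261j³ + 18522j² + 12348j + 2744 = 21(441j³ + 882j² + 588j + 130) + 14, so n³ ≡ 14 (mod 21).

Both implications hold.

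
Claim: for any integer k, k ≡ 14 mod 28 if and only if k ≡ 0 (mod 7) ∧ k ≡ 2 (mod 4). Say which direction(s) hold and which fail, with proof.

Equivalent; both directions hold.

(→) Suppose k ≡ 14 (mod 28); write k = 28j + 14. Since 7 ∣ 28, reducing mod 7 gives k ≡ 14 ≡ 0 (mod 7); since 4 ∣ 28, reducing mod 4 gives k ≡ 14 ≡ 2 (mod 4).

(←) Conversely, if k ≡ 0 (mod 7) and k ≡ 2 (mod 4), then by the Chinese remainder theorem k ≡ 14 (mod 28). This is exactly k ≡ 14 (mod 28).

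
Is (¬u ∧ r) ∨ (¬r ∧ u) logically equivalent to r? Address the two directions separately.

Neither direction holds.

[⇒] This fails. Under u = T, r = F, the left side is true but the right side is false.

[⇐] This fails. Under u = T, r = T, the left side is false but the right side is true.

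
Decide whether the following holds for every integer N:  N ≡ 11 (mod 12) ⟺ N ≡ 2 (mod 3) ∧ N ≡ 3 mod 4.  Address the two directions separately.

Forward direction. Suppose N ≡ 11 (mod 12); write N = 12j + 11. Since 3 ∣ 12, reducing mod 3 gives N ≡ 11 ≡ 2 (mod 3); since 4 ∣ 12, reducing mod 4 gives N ≡ 11 ≡ 3 (mod 4).

Converse. If N ≡ 2 (mod 3) and N ≡ 3 (mod 4), then by the Chinese remainder theorem N ≡ 11 (mod 12). This is exactly N ≡ 11 (mod 12).

Both implications hold.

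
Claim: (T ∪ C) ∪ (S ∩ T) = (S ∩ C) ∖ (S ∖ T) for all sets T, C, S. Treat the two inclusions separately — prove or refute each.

Forward inclusion. This inclusion fails. Take T = {1}, C = ∅, S = ∅; then 1 ∈ (T ∪ C) ∪ (S ∩ T) but 1 ∉ (S ∩ C) ∖ (S ∖ T).

Reverse inclusion. Let x ∈ (S ∩ C) ∖ (S ∖ T). Then x ∈ T ∩ C ∩ S, from which x ∈ (T ∪ C) ∪ (S ∩ T).

Only the reverse inclusion holds.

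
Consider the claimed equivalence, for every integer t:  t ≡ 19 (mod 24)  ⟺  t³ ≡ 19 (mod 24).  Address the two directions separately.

Both directions hold; the statement is true.

Forward direction. Suppose t ≡ 19 (mod 24). Write t = 24j + 19. Then (24j + 19)³ = 13824j³ + 32832j² + 25992j + 6859 = 24(576j³ + 1368j² + 1083j + 285) + 19, so t³ ≡ 19 (mod 24).

Converse. Suppose t³ ≡ 19 (mod 24). The only residue r in {0, …, 23} with r³ ≡ 19 (mod 24) is r = 19, so t ≡ 19 (mod 24).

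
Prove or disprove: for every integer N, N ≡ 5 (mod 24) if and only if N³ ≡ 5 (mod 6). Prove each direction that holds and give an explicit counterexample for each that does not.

[⇐] This fails: take N = 11. Then 11³ = 1331 ≡ 5 (mod 6), yet 11 ≡ 11 (mod 24), not 5.

[⇒] Suppose N ≡ 5 (mod 24). Then N³ ≡ 5³ = 125 (mod 24), and since 6 ∣ 24, also N³ ≡ 5 (mod 6).

Not equivalent: only (⇒) holds.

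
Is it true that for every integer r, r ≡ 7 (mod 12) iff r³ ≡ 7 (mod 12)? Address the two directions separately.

The biconditional holds.

[⇒] Suppose r ≡ 7 (mod 12). Write r = 12j + 7. Then (12j + 7)³ = 1728j³ + 3024j² + 1764j + 343 = 12(144j³ + 252j² + 147j + 28) + 7, so r³ ≡ 7 (mod 12).

[⇐] For the converse, argue contrapositively. If r ≢ 7 (mod 12), then r is congruent to one of 0, 1, 2, 3, 4, 5, 6, 8, 9, 10, 11 modulo 12, and these give r³ ≡ 0, 1, 8, 3, 4, 5, 0, 8, 9, 4, 11 respectively — never 7.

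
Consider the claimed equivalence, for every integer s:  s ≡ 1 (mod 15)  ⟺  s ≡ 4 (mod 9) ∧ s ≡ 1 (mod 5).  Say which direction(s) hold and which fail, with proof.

(⇒) fails; (⇐) holds.

(⟹) This fails: s = 16 gives 16 ≡ 1 (mod 15) but 16 ≡ 7 (mod 9), so the conjunction on the right does not hold.

(⟸) Conversely, if s ≡ 4 (mod 9) and s ≡ 1 (mod 5), then by the Chinese remainder theorem s ≡ 31 (mod 45). Since 31 ≡ 1 (mod 15) and 15 ∣ 45, we get s ≡ 1 (mod 15).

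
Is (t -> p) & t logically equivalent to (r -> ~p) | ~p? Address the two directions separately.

(⇒) fails and (⇐) fails.

[⇒] This fails. Under p = T, r = T, t = T, the left side is true but the right side is false.

[⇐] This fails. Under p = F, r = F, t = F, the left side is false but the right side is true.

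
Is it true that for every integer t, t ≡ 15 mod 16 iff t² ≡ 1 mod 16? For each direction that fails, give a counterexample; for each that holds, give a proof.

(⇒) Suppose t ≡ 15 mod 16. Write t = 16j + 15. Then (16j + 15)² = 256j² + 480j + 225 = 16(16j² + 30j + 14) + 1, so t² ≡ 1 (mod 16).

(⇐) This fails: take t = 1. Then 1² = 1 ≡ 1 (mod 16), yet 1 ≡ 1 (mod 16), not 15.

(⇒) holds; (⇐) fails.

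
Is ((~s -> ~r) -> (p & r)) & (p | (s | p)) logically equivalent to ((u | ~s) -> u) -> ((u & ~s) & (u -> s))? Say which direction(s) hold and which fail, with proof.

Neither implication holds.

Forward direction. This fails. Under s = T, p = T, u = F, r = T, the left side is true but the right side is false.

Converse. This fails. Under s = F, p = F, u = F, r = F, the left side is false but the right side is true.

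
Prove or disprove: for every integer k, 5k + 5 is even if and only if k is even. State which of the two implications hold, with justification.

Neither direction holds.

Forward direction. This fails: k = 7 gives 5k + 5 = 40, which is even, but 7 is odd, not even.

Converse. This also fails: k = 6 is even, but 5k + 5 = 35 is odd, not even.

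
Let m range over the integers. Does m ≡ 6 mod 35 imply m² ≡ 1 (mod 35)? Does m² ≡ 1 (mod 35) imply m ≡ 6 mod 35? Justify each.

Only the forward implication holds.

Forward direction. Suppose m ≡ 6 mod 35. Write m = 35j + 6. Then (35j + 6)² = 1225j² + 420j + 36 = 35(35j² + 12j + 1) + 1, so m² ≡ 1 (mod 35).

Converse. This fails: take m = 1. Then 1² = 1 ≡ 1 (mod 35), yet 1 ≡ 1 (mod 35), not 6.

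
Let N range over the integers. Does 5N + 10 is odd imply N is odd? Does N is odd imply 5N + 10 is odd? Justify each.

(⟹) Suppose 5N + 10 is odd. Since 5 is odd, 5N and N have the same parity, so 5N + 10 ≡ N + 10 (mod 2). As 10 is even, 5N + 10 is odd exactly when N is odd. Thus N is odd.

(⟸) Conversely, suppose N is odd; write N = 2j + 1. Then 5N + 10 = 5·(2j + 1) + 10 = 2·5j + 15, which is odd.

Both directions hold.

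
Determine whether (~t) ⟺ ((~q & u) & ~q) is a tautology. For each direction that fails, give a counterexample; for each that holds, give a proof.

(→) This fails. Under q = F, u = F, t = F, the left side is true but the right side is false.

(←) This fails. Under q = F, u = T, t = T, the left side is false but the right side is true.

Both directions fail.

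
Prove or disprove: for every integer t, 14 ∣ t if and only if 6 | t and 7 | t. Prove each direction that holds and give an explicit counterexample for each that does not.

The forward direction fails; the converse holds.

(→) This fails: take t = 14. Certainly 14 ∣ 14, but 6 ∤ 14.

(←) Suppose 6 ∣ t and 7 ∣ t. Any common multiple of 6 and 7 is a multiple of their lcm; here gcd(6, 7) = 1, so lcm(6, 7) = 6·7 = 42, so 42 ∣ t. Since 14 ∣ 42, it follows that 14 ∣ t.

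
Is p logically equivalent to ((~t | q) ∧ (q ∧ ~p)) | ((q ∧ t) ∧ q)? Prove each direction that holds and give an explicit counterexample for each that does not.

Both directions fail.

(⟹) This fails. Under t = F, q = F, p = T, the left side is true but the right side is false.

(⟸) This fails. Under t = F, q = T, p = F, the left side is false but the right side is true.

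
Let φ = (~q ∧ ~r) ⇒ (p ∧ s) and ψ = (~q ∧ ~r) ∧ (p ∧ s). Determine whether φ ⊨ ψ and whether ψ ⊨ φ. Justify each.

(⟸) Assume the antecedent. If s is true, the antecedent forces (s = T, p = T, r = F, q = F), and (~q ∧ ~r) ⇒ (p ∧ s) holds there. If s is false, the antecedent cannot hold. Either way (~q ∧ ~r) ⇒ (p ∧ s) holds.

(⟹) This fails. Under s = F, p = F, r = T, q = F, the left side is true but the right side is false.

The forward direction fails; the converse holds.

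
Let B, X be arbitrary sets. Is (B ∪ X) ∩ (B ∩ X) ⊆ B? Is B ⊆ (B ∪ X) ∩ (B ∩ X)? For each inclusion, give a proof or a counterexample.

(⊆) holds; (⊇) fails.

Reverse inclusion. This inclusion fails. Take B = {1}, X = ∅; then 1 ∈ B but 1 ∉ (B ∪ X) ∩ (B ∩ X).

Forward inclusion. Let x ∈ (B ∪ X) ∩ (B ∩ X). Then x ∈ B ∩ X, from which x ∈ B.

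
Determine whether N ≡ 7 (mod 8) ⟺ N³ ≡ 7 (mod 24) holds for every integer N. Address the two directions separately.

Only the reverse direction holds.

(→) This fails: take N = 15. Then 15 ≡ 7 (mod 8), but 15³ = 3375 ≡ 15 (mod 24), not 7.

(←) Conversely, the residues r modulo 24 with r³ ≡ 7 (mod 24) are exactly {7}, and each is ≡ 7 (mod 8).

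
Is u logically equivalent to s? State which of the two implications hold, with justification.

[⇒] This fails. Under s = F, u = T, the left side is true but the right side is false.

[⇐] This fails. Under s = T, u = F, the left side is false but the right side is true.

Neither implication holds.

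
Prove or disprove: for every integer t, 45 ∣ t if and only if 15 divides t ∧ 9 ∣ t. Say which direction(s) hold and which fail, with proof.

The biconditional holds.

Forward direction. If 45 ∣ t, write t = 45q. Since 45 = 3·15, t = 15·(3q), so 15 ∣ t; and since 45 = 5·9, t = 9·(5q), so 9 ∣ t.

Converse. Suppose 15 ∣ t and 9 ∣ t. Any common multiple of 15 and 9 is a multiple of their lcm; here lcm(15, 9) = 15·9/gcd(15, 9) = 135/3 = 45, so 45 ∣ t.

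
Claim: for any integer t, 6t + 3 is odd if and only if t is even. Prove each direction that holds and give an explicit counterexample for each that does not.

[⇒] This fails: take t = 1. Then 6t + 3 = 9, which is odd, yet t = 1 is odd, not even.

[⇐] Suppose t is even. Since 6 is even, 6t is even for every t, so 6t + 3 has the same parity as 3, which is odd. Hence 6t + 3 is odd.

Not equivalent: only (⇐) holds.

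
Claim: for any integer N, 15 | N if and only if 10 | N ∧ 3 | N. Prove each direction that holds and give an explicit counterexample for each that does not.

(⇒) fails; (⇐) holds.

(⟸) Suppose 10 ∣ N and 3 ∣ N. Any common multiple of 10 and 3 is a multiple of their lcm; here gcd(10, 3) = 1, so lcm(10, 3) = 10·3 = 30, so 30 ∣ N. Since 15 ∣ 30, it follows that 15 ∣ N.

(⟹) This fails: take N = 15. Certainly 15 ∣ 15, but 10 ∤ 15.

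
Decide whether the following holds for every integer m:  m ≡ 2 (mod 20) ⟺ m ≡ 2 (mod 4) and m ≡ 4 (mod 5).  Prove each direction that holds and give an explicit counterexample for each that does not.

(→) This fails: m = 2 gives 2 ≡ 2 (mod 20) but 2 ≡ 2 (mod 5), so the conjunction on the right does not hold.

(←) This fails: m = 14 satisfies both congruences on the right (14 ≡ 2 mod 4 and 14 ≡ 4 mod 5) yet 14 ≡ 14 (mod 20), not 2.

(⇒) fails and (⇐) fails.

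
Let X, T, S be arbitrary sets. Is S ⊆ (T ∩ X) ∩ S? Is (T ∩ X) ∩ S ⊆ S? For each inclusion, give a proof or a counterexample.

Forward inclusion. This inclusion fails. Take X = ∅, T = ∅, S = {1}; then 1 ∈ S but 1 ∉ (T ∩ X) ∩ S.

Reverse inclusion. Let x ∈ (T ∩ X) ∩ S. Then x ∈ X ∩ T ∩ S, from which x ∈ S.

(⊆) fails; (⊇) holds.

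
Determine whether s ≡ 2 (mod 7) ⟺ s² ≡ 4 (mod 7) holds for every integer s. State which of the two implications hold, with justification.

(→) Suppose s ≡ 2 (mod 7). Write s = 7j + 2. Then (7j + 2)² = 49j² + 28j + 4 = 7(7j² + 4j) + 4, so s² ≡ 4 (mod 7).

(←) This fails: take s = 5. Then 5² = 25 ≡ 4 (mod 7), yet 5 ≡ 5 (mod 7), not 2.

Only the forward direction holds.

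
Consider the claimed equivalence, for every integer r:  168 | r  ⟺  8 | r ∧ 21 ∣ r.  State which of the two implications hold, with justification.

Equivalent; both directions hold.

(⇒) If 168 ∣ r, write r = 168q. Since 168 = 21·8, r = 8·(21q), so 8 ∣ r; and since 168 = 8·21, r = 21·(8q), so 21 ∣ r.

(⇐) Suppose 8 ∣ r and 21 ∣ r. Any common multiple of 8 and 21 is a multiple of their lcm; here gcd(8, 21) = 1, so lcm(8, 21) = 8·21 = 168, so 168 ∣ r.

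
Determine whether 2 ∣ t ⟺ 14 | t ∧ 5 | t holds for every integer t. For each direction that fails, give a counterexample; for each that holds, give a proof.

Only the converse holds.

(⇒) This fails: take t = 2. Certainly 2 ∣ 2, but 14 ∤ 2.

(⇐) Suppose 14 ∣ t and 5 ∣ t. Any common multiple of 14 and 5 is a multiple of their lcm; here gcd(14, 5) = 1, so lcm(14, 5) = 14·5 = 70, so 70 ∣ t. Since 2 ∣ 70, it follows that 2 ∣ t.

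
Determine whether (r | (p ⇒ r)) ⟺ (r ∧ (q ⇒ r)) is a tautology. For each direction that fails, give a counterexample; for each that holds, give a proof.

(⇒) fails; (⇐) holds.

Converse. Assume the antecedent. If p is true, the antecedent forces (p = T, r = T, q = F) or (p = T, r = T, q = T), and r | (p ⇒ r) holds there. If p is false, r | (p ⇒ r) reduces to true regardless of the other variables. Either way r | (p ⇒ r) holds.

Forward direction. This fails. Under p = F, r = F, q = F, the left side is true but the right side is false.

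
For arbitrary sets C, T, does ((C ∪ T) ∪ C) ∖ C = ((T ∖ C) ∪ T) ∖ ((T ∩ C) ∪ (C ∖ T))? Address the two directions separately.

(⟸) Let x ∈ ((T ∖ C) ∪ T) ∖ ((T ∩ C) ∪ (C ∖ T)). Then x ∈ T and x ∉ C, from which x ∈ ((C ∪ T) ∪ C) ∖ C.

(⟹) Let x ∈ ((C ∪ T) ∪ C) ∖ C. Then x ∈ T and x ∉ C, from which x ∈ ((T ∖ C) ∪ T) ∖ ((T ∩ C) ∪ (C ∖ T)).

The two sets are equal.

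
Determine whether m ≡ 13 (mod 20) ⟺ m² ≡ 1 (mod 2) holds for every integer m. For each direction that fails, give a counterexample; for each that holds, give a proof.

[⇐] This fails: take m = 1. Then 1² = 1 ≡ 1 (mod 2), yet 1 ≡ 1 (mod 20), not 13.

[⇒] Suppose m ≡ 13 (mod 20). Then m² ≡ 13² = 169 (mod 20), and since 2 ∣ 20, also m² ≡ 1 (mod 2).

Only the forward direction holds.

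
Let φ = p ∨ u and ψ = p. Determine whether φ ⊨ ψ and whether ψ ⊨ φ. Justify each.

[⇒] This fails. Under p = F, u = T, the left side is true but the right side is false.

[⇐] Assume the antecedent. If p is true, p ∨ u reduces to true regardless of the other variables. If p is false, the antecedent cannot hold. Either way p ∨ u holds.

Only the reverse direction holds.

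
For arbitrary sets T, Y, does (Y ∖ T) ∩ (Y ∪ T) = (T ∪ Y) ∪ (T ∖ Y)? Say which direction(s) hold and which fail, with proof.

(⟸) This inclusion fails. Take T = {1}, Y = ∅; then 1 ∈ (T ∪ Y) ∪ (T ∖ Y) but 1 ∉ (Y ∖ T) ∩ (Y ∪ T).

(⟹) Let x ∈ (Y ∖ T) ∩ (Y ∪ T). Then x ∈ Y and x ∉ T, from which x ∈ (T ∪ Y) ∪ (T ∖ Y).

(⊆) holds; (⊇) fails.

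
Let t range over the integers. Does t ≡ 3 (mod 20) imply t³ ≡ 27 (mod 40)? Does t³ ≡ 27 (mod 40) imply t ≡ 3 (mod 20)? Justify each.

Forward direction. This fails: take t = 23. Then 23 ≡ 3 (mod 20), but 23³ = 12167 ≡ 7 (mod 40), not 27.

Converse. The residues r modulo 40 with r³ ≡ 27 (mod 40) are exactly {3}, and each is ≡ 3 (mod 20).

Only the converse holds.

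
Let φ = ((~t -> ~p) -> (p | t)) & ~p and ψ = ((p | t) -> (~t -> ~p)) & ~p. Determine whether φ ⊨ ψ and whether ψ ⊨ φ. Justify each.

(←) This fails. Under p = F, t = F, the left side is false but the right side is true.

(→) Assume the antecedent. If p is true, the antecedent cannot hold. If p is false, ((p | t) -> (~t -> ~p)) & ~p reduces to true regardless of the other variables. Either way ((p | t) -> (~t -> ~p)) & ~p holds.

The forward direction holds; the converse fails.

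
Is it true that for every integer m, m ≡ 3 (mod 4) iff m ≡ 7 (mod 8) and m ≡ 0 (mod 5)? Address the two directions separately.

Only the converse holds.

(⇒) This fails: m = 3 gives 3 ≡ 3 (mod 4) but 3 ≡ 3 (mod 8), so the conjunction on the right does not hold.

(⇐) Conversely, if m ≡ 7 (mod 8) and m ≡ 0 (mod 5), then by the Chinese remainder theorem m ≡ 15 (mod 40). Since 15 ≡ 3 (mod 4) and 4 ∣ 40, we get m ≡ 3 (mod 4).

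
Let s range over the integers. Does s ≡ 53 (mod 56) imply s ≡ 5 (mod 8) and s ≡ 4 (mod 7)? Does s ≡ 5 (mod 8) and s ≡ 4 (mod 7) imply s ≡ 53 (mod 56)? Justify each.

[⇒] Suppose s ≡ 53 (mod 56); write s = 56j + 53. Since 8 ∣ 56, reducing mod 8 gives s ≡ 53 ≡ 5 (mod 8); since 7 ∣ 56, reducing mod 7 gives s ≡ 53 ≡ 4 (mod 7).

[⇐] Conversely, if s ≡ 5 (mod 8) and s ≡ 4 (mod 7), then by the Chinese remainder theorem s ≡ 53 (mod 56). This is exactly s ≡ 53 (mod 56).

Both implications hold.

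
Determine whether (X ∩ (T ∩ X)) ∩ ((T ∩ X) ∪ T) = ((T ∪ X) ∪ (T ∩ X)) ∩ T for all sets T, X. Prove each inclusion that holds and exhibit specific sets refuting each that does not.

(⊆) holds; (⊇) fails.

Forward inclusion. Let x ∈ (X ∩ (T ∩ X)) ∩ ((T ∩ X) ∪ T). Then x ∈ T ∩ X, from which x ∈ ((T ∪ X) ∪ (T ∩ X)) ∩ T.

Reverse inclusion. This inclusion fails. Take T = {1}, X = ∅; then 1 ∈ ((T ∪ X) ∪ (T ∩ X)) ∩ T but 1 ∉ (X ∩ (T ∩ X)) ∩ ((T ∩ X) ∪ T).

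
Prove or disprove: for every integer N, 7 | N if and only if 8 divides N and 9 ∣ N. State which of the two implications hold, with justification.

Both directions fail.

Forward direction. This fails: take N = 7. Certainly 7 ∣ 7, but 8 ∤ 7.

Converse. This fails: take N = 72. Both 8 ∣ 72 and 9 ∣ 72, yet 72 is not a multiple of 7 (since 72 = 10·7 + 2), so 7 ∤ 72.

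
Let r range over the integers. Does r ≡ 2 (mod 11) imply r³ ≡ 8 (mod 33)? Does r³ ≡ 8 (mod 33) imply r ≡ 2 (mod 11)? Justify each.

(⇒) This fails: take r = 13. Then 13 ≡ 2 (mod 11), but 13³ = 2197 ≡ 19 (mod 33), not 8.

(⇐) Conversely, the residues r modulo 33 with r³ ≡ 8 (mod 33) are exactly {2}, and each is ≡ 2 (mod 11).

Only the reverse direction holds.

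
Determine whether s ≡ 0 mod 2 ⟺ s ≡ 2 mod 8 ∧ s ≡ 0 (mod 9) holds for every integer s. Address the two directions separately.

(⇐) If s ≡ 2 (mod 8) and s ≡ 0 (mod 9), then by the Chinese remainder theorem s ≡ 18 (mod 72). Since 18 ≡ 0 (mod 2) and 2 ∣ 72, we get s ≡ 0 (mod 2).

(⇒) This fails: s = 0 gives 0 ≡ 0 (mod 2) but 0 ≡ 0 (mod 8), so the conjunction on the right does not hold.

Not equivalent: only (⇐) holds.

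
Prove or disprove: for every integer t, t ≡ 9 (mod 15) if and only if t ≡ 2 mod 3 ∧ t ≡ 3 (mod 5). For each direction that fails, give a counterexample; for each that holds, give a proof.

(⇒) fails and (⇐) fails.

Forward direction. This fails: t = 9 gives 9 ≡ 9 (mod 15) but 9 ≡ 0 (mod 3), so the conjunction on the right does not hold.

Converse. This fails: t = 8 satisfies both congruences on the right (8 ≡ 2 mod 3 and 8 ≡ 3 mod 5) yet 8 ≡ 8 (mod 15), not 9.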